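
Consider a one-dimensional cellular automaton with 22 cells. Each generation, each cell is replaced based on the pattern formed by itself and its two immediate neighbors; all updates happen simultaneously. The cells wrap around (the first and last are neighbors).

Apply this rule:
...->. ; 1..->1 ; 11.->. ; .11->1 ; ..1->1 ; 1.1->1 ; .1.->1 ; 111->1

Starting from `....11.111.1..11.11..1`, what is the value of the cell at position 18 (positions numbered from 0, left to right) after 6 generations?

1..11.111.11111.11.111
.111.111.11111.11.1111
111.111.11111.11.1111.
11.111.11111.11.1111.1
1.111.11111.11.1111.11
.111.11111.11.1111.111
position 18 holds .

.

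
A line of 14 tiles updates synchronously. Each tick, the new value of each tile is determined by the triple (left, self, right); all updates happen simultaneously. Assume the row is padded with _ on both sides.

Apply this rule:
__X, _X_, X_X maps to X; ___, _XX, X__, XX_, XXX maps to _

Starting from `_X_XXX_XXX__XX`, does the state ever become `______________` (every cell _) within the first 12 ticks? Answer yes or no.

XXX___X____X__
_____XX___XX__
____X____X____
___XX___XX____
__X____X______
_XX___XX______
X____X________
X___XX________
X__X__________
X_XX__________
XX____________
______________
all cells are _ at tick 12

yes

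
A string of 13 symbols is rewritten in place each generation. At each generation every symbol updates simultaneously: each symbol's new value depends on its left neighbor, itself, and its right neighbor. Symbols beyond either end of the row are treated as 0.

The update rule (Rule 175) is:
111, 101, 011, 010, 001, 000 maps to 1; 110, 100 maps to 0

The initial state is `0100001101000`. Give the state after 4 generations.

generation 1: 1101111011011
generation 2: 1011110110110
generation 3: 1111101101100
generation 4: 1111011011001

1111011011001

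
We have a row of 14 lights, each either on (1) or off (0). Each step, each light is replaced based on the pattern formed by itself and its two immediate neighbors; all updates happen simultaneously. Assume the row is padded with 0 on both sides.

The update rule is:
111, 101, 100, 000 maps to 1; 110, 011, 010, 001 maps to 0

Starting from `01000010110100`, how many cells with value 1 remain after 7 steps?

5

00111001001011
10010100100100
01001010010011
00100101001000
10010010100111
01001001010010
00100100101001
count of 1: 5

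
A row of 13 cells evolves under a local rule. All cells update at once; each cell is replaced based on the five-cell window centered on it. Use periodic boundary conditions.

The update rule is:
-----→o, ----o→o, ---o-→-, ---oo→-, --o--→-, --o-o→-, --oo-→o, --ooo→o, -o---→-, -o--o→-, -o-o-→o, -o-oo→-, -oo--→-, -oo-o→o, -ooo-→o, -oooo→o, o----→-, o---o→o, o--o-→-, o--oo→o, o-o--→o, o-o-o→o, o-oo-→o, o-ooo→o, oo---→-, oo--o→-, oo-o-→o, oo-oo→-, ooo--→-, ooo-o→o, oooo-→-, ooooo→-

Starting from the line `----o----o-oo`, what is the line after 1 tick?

--o----o---o-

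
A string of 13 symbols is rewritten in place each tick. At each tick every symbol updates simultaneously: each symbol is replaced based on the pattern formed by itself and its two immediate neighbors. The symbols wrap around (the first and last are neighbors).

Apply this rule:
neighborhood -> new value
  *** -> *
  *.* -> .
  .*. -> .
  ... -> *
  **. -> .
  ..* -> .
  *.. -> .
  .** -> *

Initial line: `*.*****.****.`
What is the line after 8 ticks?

***.**..*****

..****..***..
*.***...**..*
..**..*.*...*
..*.......*..
*...*****...*
..*.****..*.*
....***......
***.**..*****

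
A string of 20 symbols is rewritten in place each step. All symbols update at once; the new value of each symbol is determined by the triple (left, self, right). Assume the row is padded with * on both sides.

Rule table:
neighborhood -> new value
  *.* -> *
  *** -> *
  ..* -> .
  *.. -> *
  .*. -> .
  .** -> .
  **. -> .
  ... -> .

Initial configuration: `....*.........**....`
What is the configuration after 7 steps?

*.*.*.*....*........

*....*..........*...
.*....*..........*..
*.*....*..........*.
.*.*....*..........*
*.*.*....*..........
.*.*.*....*.........
*.*.*.*....*........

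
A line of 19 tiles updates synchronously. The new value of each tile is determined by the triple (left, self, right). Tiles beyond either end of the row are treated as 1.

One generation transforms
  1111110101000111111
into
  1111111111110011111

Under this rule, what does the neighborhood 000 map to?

1

At position 11 the neighborhood is 000; the next row has 1 there.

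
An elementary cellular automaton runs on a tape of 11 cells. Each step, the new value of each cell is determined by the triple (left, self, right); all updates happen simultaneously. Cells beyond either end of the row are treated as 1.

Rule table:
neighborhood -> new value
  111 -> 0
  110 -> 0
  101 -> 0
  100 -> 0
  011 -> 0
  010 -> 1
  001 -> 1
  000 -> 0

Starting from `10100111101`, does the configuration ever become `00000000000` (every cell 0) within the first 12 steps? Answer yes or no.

no

step 1: 00101000000
step 2: 01101000001
step 3: 00001000010
step 4: 00011000110
step 5: 00100001000
step 6: 01100011001
step 7: 00000100010
step 8: 00001100110
step 9: 00010001000
step 10: 00110011001
step 11: 01000100010
step 12: 01001100110
step 12 is 01001100110, still not uniform 0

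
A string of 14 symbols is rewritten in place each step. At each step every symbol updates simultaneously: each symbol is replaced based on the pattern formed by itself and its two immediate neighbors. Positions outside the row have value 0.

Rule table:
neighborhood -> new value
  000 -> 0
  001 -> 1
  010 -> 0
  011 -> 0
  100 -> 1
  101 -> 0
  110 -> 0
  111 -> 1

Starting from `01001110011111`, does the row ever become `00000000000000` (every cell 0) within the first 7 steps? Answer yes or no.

no

10110101101110
00000000000101
00000000001000
00000000010100
00000000100010
00000001010101
00000010000000
step 7 is 00000010000000, still not uniform 0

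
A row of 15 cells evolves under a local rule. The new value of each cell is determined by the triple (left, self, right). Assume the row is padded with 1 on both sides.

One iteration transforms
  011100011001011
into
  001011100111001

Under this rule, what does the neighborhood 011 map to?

0

At position 1 the neighborhood is 011; the next row has 0 there.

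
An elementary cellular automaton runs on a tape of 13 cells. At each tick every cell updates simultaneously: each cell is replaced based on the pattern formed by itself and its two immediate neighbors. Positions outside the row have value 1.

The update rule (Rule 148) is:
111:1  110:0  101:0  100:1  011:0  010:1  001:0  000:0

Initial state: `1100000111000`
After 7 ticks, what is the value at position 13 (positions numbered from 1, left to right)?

tick 1: 1010000010100
tick 2: 0011000010110
tick 3: 1000100010000
tick 4: 0100110011000
tick 5: 0110001000100
tick 6: 0001001100110
tick 7: 1001100010000
position 13 holds 0

0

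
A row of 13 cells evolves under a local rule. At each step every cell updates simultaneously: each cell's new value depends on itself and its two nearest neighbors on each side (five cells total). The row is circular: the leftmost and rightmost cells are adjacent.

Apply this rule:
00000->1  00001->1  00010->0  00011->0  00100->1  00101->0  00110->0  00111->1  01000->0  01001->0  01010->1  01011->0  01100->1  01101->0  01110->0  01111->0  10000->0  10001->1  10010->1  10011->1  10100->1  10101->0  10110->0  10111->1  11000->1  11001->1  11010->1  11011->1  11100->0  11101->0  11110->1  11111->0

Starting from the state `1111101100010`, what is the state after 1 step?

1001010111000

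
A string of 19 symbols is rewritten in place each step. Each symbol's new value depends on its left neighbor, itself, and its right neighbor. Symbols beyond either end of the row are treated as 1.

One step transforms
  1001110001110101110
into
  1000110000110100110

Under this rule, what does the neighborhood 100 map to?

0

At position 1 the neighborhood is 100; the next row has 0 there.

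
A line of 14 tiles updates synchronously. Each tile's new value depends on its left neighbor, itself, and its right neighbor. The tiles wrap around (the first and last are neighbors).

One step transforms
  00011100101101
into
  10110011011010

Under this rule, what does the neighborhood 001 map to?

At position 2 the neighborhood is 001; the next row has 1 there.

1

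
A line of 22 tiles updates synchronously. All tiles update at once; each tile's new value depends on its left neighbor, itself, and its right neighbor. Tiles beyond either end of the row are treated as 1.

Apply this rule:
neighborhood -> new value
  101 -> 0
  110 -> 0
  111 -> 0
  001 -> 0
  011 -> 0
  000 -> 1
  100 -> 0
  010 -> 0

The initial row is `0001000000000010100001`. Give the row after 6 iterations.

0100011111111000001100
0001000000000011100000
0100011111111000001110
0001000000000011100000  (repeats iteration 2; period 2)
iteration 6: 0001000000000011100000

0001000000000011100000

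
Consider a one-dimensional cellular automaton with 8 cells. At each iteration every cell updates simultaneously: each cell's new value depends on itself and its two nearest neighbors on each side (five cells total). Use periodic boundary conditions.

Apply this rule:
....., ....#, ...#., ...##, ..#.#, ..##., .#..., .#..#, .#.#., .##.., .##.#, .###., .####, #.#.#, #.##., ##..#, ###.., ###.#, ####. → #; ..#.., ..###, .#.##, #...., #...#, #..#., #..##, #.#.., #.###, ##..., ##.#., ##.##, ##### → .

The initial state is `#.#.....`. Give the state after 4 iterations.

##.#.###
##.#..#.
##..#.#.
###.###.

###.###.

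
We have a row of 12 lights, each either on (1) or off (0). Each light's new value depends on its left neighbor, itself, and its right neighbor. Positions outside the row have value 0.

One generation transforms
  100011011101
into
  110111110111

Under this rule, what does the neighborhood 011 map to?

1

At position 4 the neighborhood is 011; the next row has 1 there.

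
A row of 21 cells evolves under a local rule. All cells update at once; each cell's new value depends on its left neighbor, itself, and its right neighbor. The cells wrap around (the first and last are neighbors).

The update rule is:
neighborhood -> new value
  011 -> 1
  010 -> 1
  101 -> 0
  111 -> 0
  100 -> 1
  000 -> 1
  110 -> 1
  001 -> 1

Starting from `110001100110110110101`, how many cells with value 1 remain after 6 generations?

011111111110110110101
010000000010110110101
011111111110110110101  (repeats generation 1; period 2)
generation 6: 010000000010110110101
count of 1: 8

8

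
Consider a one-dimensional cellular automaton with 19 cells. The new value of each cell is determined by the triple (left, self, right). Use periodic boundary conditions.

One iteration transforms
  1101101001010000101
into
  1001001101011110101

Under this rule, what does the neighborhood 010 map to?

At position 6 the neighborhood is 010; the next row has 1 there.

1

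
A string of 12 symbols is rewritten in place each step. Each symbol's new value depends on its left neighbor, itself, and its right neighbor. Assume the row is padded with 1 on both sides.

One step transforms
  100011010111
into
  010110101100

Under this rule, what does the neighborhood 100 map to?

At position 1 the neighborhood is 100; the next row has 1 there.

1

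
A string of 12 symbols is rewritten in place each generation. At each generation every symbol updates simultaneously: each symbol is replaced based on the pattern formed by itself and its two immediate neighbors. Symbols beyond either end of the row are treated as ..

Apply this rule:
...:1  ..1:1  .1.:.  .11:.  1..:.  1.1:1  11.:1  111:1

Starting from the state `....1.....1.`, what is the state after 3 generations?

1111..1111..
.111.1.111.1
1.111.1.111.

1.111.1.111.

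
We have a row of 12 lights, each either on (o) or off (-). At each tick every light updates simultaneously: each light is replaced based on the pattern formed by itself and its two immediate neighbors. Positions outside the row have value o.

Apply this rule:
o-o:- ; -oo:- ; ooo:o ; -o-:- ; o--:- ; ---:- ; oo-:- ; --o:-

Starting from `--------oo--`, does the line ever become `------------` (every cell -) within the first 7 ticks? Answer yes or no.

yes

------------
all cells are - at tick 1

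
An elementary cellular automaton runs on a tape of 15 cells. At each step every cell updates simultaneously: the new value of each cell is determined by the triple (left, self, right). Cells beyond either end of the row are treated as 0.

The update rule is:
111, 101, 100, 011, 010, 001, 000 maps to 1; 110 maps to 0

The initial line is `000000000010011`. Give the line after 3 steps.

step 1: 111111111111110
step 2: 111111111111101
step 3: 111111111111011

111111111111011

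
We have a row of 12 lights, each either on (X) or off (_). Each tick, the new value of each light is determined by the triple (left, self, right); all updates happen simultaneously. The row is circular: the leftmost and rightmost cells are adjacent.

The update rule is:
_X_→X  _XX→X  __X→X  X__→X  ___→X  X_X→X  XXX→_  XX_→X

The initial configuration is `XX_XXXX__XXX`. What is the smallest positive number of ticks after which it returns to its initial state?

tick 1: _XXX__XXXX__
tick 2: XX_XXXX__XXX

2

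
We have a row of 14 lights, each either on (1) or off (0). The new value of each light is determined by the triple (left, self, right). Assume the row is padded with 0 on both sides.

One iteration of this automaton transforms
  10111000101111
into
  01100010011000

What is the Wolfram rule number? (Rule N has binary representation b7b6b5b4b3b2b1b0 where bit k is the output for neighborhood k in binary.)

position 3: 111 → 0  (bit 7 = 0)
position 4: 110 → 0  (bit 6 = 0)
position 1: 101 → 1  (bit 5 = 1)
position 5: 100 → 0  (bit 4 = 0)
position 2: 011 → 1  (bit 3 = 1)
position 0: 010 → 0  (bit 2 = 0)
position 7: 001 → 0  (bit 1 = 0)
position 6: 000 → 1  (bit 0 = 1)
bits b7..b0 = 00101001 = 41

41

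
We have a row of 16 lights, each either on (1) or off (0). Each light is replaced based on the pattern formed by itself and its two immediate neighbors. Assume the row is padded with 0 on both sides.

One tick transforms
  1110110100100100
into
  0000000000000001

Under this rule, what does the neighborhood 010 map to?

0

At position 7 the neighborhood is 010; the next row has 0 there.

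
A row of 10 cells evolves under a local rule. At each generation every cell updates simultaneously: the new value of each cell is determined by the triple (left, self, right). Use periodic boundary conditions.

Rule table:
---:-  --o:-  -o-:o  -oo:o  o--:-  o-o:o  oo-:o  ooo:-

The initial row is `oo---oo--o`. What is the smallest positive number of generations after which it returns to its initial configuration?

2

-o---oo--o
oo---oo--o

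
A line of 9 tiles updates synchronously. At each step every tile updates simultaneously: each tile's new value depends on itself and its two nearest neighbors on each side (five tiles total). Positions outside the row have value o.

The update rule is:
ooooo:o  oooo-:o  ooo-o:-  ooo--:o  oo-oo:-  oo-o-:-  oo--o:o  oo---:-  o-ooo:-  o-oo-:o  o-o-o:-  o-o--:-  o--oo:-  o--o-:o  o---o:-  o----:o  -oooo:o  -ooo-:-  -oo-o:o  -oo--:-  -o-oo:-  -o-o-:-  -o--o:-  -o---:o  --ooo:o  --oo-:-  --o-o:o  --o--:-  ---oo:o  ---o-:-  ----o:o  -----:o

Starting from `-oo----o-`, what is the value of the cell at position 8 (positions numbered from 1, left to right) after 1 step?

-o--oo-o-
position 8 holds o

o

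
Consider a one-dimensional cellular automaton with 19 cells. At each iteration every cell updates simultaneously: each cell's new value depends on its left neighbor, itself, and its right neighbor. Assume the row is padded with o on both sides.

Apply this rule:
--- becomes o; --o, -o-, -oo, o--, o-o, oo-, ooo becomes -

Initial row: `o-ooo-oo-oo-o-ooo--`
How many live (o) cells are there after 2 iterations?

17

-------------------
-ooooooooooooooooo-
count of o: 17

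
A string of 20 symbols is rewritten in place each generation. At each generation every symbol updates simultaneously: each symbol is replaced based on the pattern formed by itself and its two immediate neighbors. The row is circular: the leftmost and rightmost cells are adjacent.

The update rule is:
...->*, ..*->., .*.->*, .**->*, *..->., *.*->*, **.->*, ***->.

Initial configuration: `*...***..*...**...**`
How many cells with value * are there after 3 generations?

2

*.*.*.*..*.*.**.*.*.
*******..***********
......*..*..........
count of *: 2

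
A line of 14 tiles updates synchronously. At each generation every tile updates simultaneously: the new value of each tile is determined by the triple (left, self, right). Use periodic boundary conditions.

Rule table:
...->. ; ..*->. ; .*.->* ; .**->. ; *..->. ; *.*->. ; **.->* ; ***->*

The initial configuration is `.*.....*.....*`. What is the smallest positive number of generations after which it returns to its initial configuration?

1

generation 1: .*.....*.....*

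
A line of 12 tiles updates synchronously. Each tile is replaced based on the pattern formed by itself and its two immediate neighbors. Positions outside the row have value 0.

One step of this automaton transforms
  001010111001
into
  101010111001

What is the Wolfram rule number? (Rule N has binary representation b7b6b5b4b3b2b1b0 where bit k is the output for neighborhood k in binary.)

position 7: 111 → 1  (bit 7 = 1)
position 8: 110 → 1  (bit 6 = 1)
position 3: 101 → 0  (bit 5 = 0)
position 9: 100 → 0  (bit 4 = 0)
position 6: 011 → 1  (bit 3 = 1)
position 2: 010 → 1  (bit 2 = 1)
position 1: 001 → 0  (bit 1 = 0)
position 0: 000 → 1  (bit 0 = 1)
bits b7..b0 = 11001101 = 205

205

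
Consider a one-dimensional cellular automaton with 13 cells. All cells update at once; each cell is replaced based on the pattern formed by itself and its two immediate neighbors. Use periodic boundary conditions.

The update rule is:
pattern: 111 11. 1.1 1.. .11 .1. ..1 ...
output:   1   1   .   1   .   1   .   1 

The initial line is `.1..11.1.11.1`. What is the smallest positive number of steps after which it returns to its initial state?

.11..1.1..1.1
..11.1.11.1.1
1..1.1..1.1.1
11.1.11.1.1..
.1.1..1.1.11.
.1.11.1.1..11
.1..1.1.11..1
.11.1.1..11.1
..1.1.11..1.1
1.1.1..11.1.1
1.1.11..1.1..
1.1..11.1.11.
1.11..1.1..1.
1..11.1.11.1.
11..1.1..1.1.
.11.1.11.1.1.
..1.1..1.1.11
1.1.11.1.1..1
1.1..1.1.11..
1.11.1.1..11.
1..1.1.11..1.
11.1.1..11.1.
.1.1.11..1.1.
.1.1..11.1.11
.1.11..1.1..1
.1..11.1.11.1

26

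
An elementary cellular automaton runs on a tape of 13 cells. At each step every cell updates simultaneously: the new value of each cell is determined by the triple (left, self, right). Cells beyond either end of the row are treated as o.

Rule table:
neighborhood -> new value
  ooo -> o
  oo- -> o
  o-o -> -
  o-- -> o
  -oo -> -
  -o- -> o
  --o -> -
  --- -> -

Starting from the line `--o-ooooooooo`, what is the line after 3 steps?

o--oo--oooooo

step 1: o-o--oooooooo
step 2: o-oo--ooooooo
step 3: o--oo--oooooo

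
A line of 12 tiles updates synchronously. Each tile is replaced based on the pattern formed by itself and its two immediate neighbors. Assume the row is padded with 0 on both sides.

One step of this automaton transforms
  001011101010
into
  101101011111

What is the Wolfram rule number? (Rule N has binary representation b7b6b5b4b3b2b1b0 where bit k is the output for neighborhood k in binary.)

181

position 5: 111 → 1  (bit 7 = 1)
position 6: 110 → 0  (bit 6 = 0)
position 3: 101 → 1  (bit 5 = 1)
position 11: 100 → 1  (bit 4 = 1)
position 4: 011 → 0  (bit 3 = 0)
position 2: 010 → 1  (bit 2 = 1)
position 1: 001 → 0  (bit 1 = 0)
position 0: 000 → 1  (bit 0 = 1)
bits b7..b0 = 10110101 = 181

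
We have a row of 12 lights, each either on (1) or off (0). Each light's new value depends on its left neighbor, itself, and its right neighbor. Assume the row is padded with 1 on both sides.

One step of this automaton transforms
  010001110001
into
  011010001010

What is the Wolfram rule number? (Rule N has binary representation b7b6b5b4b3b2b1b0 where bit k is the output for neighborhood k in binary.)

position 6: 111 → 0  (bit 7 = 0)
position 7: 110 → 0  (bit 6 = 0)
position 0: 101 → 0  (bit 5 = 0)
position 2: 100 → 1  (bit 4 = 1)
position 5: 011 → 0  (bit 3 = 0)
position 1: 010 → 1  (bit 2 = 1)
position 4: 001 → 1  (bit 1 = 1)
position 3: 000 → 0  (bit 0 = 0)
bits b7..b0 = 00010110 = 22

22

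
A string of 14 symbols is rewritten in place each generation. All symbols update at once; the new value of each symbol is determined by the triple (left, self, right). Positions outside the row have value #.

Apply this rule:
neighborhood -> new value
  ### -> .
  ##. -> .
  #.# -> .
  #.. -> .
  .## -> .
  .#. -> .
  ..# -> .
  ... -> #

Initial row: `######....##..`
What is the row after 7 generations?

.......##.....

generation 1: .......##.....
generation 2: .#####....###.
generation 3: .......##.....  (repeats generation 1; period 2)
generation 7: .......##.....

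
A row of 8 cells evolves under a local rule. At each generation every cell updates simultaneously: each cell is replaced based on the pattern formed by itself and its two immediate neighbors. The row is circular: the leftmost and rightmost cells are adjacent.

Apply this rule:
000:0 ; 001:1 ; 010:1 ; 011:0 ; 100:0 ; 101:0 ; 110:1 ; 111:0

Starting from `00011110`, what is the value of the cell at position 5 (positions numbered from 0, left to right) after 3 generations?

00100010
01100110
10101010
position 5 holds 0

0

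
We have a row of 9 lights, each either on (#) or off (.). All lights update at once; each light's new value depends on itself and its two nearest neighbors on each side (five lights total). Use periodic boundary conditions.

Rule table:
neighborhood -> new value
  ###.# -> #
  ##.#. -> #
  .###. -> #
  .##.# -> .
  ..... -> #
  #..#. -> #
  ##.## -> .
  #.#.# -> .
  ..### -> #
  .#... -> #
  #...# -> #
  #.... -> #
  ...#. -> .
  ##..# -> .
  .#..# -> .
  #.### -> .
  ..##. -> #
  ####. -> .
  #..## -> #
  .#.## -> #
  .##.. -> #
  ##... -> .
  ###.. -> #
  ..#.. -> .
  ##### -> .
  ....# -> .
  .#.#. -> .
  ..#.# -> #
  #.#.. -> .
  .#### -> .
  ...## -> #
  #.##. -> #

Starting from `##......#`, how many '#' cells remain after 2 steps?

3

##.###.##
.#..##...
count of #: 3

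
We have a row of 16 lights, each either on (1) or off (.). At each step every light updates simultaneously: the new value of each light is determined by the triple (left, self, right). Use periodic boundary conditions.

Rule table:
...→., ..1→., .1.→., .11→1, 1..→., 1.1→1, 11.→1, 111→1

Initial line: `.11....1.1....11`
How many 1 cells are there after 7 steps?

5

111.....1.....11
111...........11
111...........11  (fixed point — unchanged through step 7)
count of 1: 5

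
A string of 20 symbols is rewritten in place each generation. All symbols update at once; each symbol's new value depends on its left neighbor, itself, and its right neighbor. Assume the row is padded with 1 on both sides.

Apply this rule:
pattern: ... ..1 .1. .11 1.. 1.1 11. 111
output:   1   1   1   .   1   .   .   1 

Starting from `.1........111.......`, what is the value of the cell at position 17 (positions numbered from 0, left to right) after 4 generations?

1

.111111111.1.1111111
..1111111..1..111111
11.11111.11111.11111
1...111...111...1111
position 17 holds 1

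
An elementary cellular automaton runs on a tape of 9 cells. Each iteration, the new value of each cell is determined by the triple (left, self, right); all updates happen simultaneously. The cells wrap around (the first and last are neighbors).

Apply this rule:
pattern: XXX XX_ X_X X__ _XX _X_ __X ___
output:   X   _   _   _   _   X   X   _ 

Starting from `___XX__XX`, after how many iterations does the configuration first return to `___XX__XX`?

18

__X___X__
_XX__XX__
X___X____
X__XX___X
__X____X_
_XX___XX_
X____X___
X___XX__X
___X___X_
__XX__XX_
_X___X___
XX__XX___
___X____X
__XX___XX
_X____X__
XX___XX__
____X___X
___XX__XX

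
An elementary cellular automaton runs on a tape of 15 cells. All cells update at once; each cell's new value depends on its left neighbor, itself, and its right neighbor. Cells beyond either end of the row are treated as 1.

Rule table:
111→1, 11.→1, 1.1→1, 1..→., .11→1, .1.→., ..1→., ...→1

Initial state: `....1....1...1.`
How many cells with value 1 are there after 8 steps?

13

.11...11...1..1
111.1.11.1....1
1111.1111..11.1
111111111..1111
111111111..1111  (fixed point — unchanged through step 8)
count of 1: 13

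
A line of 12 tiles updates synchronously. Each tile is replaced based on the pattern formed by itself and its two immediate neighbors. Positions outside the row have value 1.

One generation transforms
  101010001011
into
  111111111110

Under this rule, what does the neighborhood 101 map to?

1

At position 1 the neighborhood is 101; the next row has 1 there.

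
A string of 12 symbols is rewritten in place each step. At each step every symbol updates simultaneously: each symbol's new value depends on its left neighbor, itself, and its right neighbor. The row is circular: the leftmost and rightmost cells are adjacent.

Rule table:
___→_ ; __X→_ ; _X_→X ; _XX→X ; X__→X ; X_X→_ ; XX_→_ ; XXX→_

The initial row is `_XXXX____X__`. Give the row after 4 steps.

_X___X___XX_
_XX__XX__X_X
_X_X_X_X_X_X
_X_X_X_X_X_X

_X_X_X_X_X_X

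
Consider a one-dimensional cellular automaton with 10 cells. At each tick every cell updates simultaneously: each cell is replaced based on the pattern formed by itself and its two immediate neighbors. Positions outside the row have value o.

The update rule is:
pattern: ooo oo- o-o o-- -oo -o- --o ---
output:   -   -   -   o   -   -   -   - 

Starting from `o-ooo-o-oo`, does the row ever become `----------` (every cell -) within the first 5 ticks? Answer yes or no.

----------
all cells are - at tick 1

yes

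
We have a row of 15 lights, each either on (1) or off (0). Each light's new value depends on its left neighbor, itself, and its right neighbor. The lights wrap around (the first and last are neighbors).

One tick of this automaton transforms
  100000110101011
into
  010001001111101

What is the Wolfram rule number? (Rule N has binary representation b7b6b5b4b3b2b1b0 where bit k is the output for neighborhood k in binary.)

position 14: 111 → 1  (bit 7 = 1)
position 0: 110 → 0  (bit 6 = 0)
position 8: 101 → 1  (bit 5 = 1)
position 1: 100 → 1  (bit 4 = 1)
position 6: 011 → 0  (bit 3 = 0)
position 9: 010 → 1  (bit 2 = 1)
position 5: 001 → 1  (bit 1 = 1)
position 2: 000 → 0  (bit 0 = 0)
bits b7..b0 = 10110110 = 182

182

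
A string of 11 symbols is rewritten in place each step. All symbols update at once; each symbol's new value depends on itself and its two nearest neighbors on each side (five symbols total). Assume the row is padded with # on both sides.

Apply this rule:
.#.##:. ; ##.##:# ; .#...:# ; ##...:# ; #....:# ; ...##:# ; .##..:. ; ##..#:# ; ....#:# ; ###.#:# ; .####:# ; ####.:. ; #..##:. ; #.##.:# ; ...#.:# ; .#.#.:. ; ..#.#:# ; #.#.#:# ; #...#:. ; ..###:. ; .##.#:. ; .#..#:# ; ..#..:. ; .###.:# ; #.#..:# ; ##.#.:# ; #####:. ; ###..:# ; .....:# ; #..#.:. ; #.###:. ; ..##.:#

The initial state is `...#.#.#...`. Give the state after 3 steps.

..###.##.#.

#.##.#.##.#
###.##.#.#.
..###.##.#.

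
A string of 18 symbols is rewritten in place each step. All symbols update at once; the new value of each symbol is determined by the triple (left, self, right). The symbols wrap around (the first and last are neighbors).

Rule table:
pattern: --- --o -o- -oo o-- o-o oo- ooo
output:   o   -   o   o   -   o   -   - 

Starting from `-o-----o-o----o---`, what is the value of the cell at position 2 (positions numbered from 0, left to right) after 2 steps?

o

step 1: -o-ooo-ooo-oo-o-oo
step 2: oooo--oo--oo-oooo-
position 2 holds o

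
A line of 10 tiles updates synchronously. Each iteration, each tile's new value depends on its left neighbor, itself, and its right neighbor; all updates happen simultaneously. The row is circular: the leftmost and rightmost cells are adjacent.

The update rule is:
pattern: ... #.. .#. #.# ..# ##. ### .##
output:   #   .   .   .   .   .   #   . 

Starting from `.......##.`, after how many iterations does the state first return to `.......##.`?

iteration 1: ######....
iteration 2: .####..##.
iteration 3: ..##......
iteration 4: #....#####
iteration 5: ..##..####
iteration 6: .......##.

6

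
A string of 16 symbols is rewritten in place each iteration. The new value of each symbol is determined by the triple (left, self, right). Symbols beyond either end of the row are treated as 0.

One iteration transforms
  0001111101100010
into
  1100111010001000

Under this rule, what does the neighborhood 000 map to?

1

At position 0 the neighborhood is 000; the next row has 1 there.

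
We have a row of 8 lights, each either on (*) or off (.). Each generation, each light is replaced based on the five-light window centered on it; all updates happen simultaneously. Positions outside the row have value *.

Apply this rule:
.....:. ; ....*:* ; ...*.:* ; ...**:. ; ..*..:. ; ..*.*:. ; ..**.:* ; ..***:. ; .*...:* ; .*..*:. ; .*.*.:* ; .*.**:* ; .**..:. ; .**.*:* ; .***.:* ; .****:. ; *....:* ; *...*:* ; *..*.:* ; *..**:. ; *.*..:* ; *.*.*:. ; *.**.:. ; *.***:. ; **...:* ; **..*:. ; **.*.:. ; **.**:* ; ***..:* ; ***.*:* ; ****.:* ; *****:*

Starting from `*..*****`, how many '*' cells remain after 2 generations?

generation 1: *....***
generation 2: ****...*
count of *: 5

5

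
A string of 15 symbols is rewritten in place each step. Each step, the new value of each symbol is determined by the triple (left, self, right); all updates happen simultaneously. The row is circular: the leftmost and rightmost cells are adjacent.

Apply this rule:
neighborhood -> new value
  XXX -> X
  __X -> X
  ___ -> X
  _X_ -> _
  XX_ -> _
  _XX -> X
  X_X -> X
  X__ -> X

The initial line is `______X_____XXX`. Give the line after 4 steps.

XXX_XXXXXXX_XXX

XXXXXX_XXXXXXX_
XXXXX_XXXXXXX_X
XXXX_XXXXXXX_XX
XXX_XXXXXXX_XXX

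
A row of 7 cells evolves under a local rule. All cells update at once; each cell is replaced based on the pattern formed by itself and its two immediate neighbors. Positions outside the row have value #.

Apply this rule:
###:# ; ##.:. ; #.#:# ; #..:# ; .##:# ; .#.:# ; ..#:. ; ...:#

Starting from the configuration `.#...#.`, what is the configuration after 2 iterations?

####.##
###.###

###.###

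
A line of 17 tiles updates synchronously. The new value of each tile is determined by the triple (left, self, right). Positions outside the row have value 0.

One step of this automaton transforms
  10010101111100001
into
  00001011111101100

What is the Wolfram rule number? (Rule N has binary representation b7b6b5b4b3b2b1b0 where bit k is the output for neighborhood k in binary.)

position 8: 111 → 1  (bit 7 = 1)
position 11: 110 → 1  (bit 6 = 1)
position 4: 101 → 1  (bit 5 = 1)
position 1: 100 → 0  (bit 4 = 0)
position 7: 011 → 1  (bit 3 = 1)
position 0: 010 → 0  (bit 2 = 0)
position 2: 001 → 0  (bit 1 = 0)
position 13: 000 → 1  (bit 0 = 1)
bits b7..b0 = 11101001 = 233

233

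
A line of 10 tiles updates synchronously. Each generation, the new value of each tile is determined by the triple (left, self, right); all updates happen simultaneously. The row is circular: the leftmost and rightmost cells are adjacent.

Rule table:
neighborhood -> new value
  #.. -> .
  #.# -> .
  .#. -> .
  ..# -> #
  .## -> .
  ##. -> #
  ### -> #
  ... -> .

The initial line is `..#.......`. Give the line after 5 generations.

.......#..

.#........
#.........
.........#
........#.
.......#..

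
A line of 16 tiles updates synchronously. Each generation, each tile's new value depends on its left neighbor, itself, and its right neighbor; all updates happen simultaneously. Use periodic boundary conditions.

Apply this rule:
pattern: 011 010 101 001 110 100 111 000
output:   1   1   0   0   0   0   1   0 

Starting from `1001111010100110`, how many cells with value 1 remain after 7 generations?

1001110010100100
1001100010100100
1001000010100100
1001000010100100  (fixed point — unchanged through generation 7)
count of 1: 5

5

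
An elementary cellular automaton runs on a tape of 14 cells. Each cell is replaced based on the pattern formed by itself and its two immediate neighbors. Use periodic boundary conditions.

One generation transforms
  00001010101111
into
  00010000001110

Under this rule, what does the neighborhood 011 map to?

1

At position 10 the neighborhood is 011; the next row has 1 there.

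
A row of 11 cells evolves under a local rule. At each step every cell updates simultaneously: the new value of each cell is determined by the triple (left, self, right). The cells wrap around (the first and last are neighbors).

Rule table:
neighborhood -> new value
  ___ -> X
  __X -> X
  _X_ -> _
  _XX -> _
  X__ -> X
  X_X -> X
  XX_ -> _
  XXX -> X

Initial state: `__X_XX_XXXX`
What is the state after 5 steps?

XX_X__X_XX_

step 1: XX_X__X_XX_
step 2: __X_XX_X__X
step 3: XX_X__X_XX_  (repeats step 1; period 2)
step 5: XX_X__X_XX_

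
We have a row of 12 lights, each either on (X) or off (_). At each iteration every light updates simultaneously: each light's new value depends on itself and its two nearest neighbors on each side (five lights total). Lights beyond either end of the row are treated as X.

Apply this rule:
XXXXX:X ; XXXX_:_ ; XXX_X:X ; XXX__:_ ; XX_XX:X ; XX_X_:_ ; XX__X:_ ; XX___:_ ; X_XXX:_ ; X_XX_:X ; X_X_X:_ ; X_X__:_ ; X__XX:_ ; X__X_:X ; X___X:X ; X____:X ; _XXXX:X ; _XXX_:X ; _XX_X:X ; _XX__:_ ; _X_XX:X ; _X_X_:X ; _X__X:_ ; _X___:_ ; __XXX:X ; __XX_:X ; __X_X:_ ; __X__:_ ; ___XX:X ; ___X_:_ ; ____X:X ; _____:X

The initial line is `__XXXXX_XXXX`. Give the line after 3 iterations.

__XXXXX_XX_X

__XXX_XX_XXX
__XXXXXXX_XX
__XXXXX_XX_X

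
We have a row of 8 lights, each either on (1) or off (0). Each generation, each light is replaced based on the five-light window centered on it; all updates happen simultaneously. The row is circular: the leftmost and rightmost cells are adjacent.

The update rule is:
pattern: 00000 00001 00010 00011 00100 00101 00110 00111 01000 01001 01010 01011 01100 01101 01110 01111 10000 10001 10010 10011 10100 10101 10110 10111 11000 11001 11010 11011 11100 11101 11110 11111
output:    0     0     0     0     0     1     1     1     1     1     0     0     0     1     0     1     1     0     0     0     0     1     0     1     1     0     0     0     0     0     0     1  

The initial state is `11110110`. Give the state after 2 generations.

11000010
00110010

00110010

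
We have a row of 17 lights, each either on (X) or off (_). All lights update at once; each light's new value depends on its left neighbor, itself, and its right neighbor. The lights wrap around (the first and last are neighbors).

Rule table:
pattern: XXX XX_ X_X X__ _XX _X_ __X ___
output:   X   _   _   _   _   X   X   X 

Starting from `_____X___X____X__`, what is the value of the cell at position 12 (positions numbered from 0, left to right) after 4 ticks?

XXXXXX_XXX_XXXX_X
XXXXX___X___XX___
_XXX__XXX_XX___XX
__X__X_X_____XX__
position 12 holds _

_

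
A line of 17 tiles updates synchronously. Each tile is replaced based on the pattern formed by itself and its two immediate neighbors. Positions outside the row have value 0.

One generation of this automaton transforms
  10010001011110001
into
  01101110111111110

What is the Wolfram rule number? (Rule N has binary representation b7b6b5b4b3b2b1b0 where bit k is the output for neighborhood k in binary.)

position 10: 111 → 1  (bit 7 = 1)
position 12: 110 → 1  (bit 6 = 1)
position 8: 101 → 1  (bit 5 = 1)
position 1: 100 → 1  (bit 4 = 1)
position 9: 011 → 1  (bit 3 = 1)
position 0: 010 → 0  (bit 2 = 0)
position 2: 001 → 1  (bit 1 = 1)
position 5: 000 → 1  (bit 0 = 1)
bits b7..b0 = 11111011 = 251

251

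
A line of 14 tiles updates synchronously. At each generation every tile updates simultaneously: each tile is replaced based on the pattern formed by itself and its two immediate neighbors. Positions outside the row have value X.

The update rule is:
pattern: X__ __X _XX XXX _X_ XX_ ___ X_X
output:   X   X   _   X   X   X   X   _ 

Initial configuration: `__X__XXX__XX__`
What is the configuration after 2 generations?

XXXXX_XXXX_XXX
XXXXX__XXX__XX

XXXXX__XXX__XX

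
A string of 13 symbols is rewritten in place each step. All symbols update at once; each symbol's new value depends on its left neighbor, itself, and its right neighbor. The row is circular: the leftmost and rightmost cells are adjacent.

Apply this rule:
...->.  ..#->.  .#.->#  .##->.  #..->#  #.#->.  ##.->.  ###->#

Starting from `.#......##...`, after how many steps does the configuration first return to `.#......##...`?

26

.##.......#..
...#......##.
...##.......#
#....#......#
.#...##......
.##....#.....
...#...##....
...##....#...
.....#...##..
.....##....#.
.......#...##
#......##....
##.......#...
..#......##..
..##.......#.
....#......##
#...##.......
##....#......
..#...##.....
..##....#....
....#...##...
....##....#..
......#...##.
......##....#
#.......#...#
.#......##...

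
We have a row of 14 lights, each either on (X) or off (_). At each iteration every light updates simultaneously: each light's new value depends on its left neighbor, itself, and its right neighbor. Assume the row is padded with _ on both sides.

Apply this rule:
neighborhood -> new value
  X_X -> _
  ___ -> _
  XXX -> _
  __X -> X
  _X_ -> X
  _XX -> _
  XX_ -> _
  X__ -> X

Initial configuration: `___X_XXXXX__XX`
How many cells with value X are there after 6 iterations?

6

iteration 1: __XX______XX__
iteration 2: _X__X____X__X_
iteration 3: XXXXXX__XXXXXX
iteration 4: ______XX______
iteration 5: _____X__X_____
iteration 6: ____XXXXXX____
count of X: 6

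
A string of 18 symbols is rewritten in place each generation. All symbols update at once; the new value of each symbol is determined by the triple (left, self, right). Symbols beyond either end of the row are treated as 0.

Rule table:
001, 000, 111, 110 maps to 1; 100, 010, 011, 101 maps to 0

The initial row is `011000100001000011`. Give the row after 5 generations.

101110011101011011

generation 1: 101011001110011101
generation 2: 000001010110101100
generation 3: 111110000010000101
generation 4: 011110111100111000
generation 5: 101110011101011011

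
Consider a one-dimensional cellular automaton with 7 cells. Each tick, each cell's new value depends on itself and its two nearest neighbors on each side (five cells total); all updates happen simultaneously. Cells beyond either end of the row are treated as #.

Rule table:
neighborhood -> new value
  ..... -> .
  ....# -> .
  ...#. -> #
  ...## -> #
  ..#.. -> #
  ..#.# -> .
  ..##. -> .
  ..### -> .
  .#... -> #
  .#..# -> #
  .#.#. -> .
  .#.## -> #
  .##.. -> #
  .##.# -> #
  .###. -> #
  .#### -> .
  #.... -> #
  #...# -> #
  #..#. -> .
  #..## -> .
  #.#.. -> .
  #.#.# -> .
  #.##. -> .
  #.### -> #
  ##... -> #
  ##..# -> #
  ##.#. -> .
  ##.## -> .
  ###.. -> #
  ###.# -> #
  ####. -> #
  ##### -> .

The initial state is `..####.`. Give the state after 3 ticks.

..##..#

tick 1: #...##.
tick 2: ####.#.
tick 3: ..##..#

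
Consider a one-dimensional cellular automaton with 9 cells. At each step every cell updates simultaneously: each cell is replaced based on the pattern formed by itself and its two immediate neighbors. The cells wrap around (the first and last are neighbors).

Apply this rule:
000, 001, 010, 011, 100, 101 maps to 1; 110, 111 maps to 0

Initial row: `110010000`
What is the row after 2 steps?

step 1: 101111111
step 2: 011000000

011000000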